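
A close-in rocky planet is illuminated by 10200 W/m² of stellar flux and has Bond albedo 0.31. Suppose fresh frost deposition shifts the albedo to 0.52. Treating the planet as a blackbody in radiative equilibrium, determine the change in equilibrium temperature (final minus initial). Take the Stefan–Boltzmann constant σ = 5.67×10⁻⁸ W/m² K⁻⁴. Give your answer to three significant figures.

-36.4 K

Before: T₁ = [10200·0.69/(4σ)]^(1/4) = 419.7 K.
With α = 0.52, T₂ = 383.3 K.
ΔT = T₂ − T₁ = -36.40 K.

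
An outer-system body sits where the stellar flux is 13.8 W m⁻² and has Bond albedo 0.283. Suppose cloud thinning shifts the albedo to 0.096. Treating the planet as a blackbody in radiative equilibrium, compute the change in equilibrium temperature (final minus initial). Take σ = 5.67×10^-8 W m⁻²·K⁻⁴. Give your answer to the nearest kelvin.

5 K

With α = 0.283, T₁ = 81.27 K.
Final:   T₂ = [S(1−0.096)/(4σ)]^(1/4) = 86.12 K.
ΔT = T₂ − T₁ = 4.848 K.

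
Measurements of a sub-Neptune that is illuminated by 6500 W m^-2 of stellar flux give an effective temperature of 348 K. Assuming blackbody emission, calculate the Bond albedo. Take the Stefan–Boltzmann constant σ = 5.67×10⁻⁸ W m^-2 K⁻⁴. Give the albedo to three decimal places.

From σT⁴ = S(1−α)/4 we invert for α: 1−α = 4σT⁴/S.
σT⁴ = 831.6 W m^-2, so 4σT⁴ = 3326 W m^-2.
1−α = 3326/6500 = 0.5117, so α = 0.4883.

0.488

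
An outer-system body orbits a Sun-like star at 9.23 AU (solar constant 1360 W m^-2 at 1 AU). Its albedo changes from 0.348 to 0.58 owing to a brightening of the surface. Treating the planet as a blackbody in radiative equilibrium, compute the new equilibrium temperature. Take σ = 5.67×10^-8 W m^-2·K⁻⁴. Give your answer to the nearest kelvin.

Irradiance scales as 1/d², so S = 1360 W m^-2 × (1/9.23)² = 15.96 W m^-2.
With the new albedo, S(1−α₂)/4 = 1.676 W m^-2, so T₂ = 73.74 K.

74 K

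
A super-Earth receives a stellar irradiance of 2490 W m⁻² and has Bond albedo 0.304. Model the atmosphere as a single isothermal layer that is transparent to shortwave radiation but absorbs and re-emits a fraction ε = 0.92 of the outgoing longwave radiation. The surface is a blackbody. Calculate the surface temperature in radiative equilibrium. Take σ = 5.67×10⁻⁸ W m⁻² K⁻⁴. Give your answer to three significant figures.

The planet radiates to space at T_e = [S(1−α)/(4σ)]^(1/4) = 295.7 K.
Surface balance with a leaky layer gives σT_s⁴ = σT_e⁴·2/(2−ε), so T_s = T_e·[2/(2−0.92)]^(1/4) = 344.9 K.

345 K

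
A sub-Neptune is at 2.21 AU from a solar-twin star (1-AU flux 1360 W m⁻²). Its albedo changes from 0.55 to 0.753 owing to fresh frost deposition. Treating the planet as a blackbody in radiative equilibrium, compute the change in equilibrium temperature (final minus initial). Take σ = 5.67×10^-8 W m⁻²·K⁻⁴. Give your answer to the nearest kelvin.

-21 kelvin

By the inverse-square law, S = 1360/2.21² = 278.5 W m⁻².
Initial: T₁ = [S(1−0.55)/(4σ)]^(1/4) = 153.3 K.
With α = 0.753, T₂ = 132.0 K.
Change: 132.0 − 153.3 = -21.35 K.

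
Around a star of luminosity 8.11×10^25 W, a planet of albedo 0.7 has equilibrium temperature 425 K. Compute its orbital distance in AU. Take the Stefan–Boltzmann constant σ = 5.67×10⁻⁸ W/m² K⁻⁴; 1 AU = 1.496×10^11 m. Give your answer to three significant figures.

0.108 AU

The flux needed for this T is 4σT⁴/(1−0.7) = 24660 W/m².
S = L/(4πd²) → d = √(L/4πS) = √(8.11×10^25/(4π·24660)) = 1.618×10^10 m = 0.1081 AU.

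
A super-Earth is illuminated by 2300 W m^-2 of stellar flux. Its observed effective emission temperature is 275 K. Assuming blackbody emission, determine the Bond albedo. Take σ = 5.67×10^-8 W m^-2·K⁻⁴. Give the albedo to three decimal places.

Energy balance: S(1−α)/4 = σT⁴, so 1−α = 4σT⁴/S.
4σT⁴ = 4·5.67×10⁻⁸·(275)⁴ = 1297 W m^-2.
Hence α = 1 − 1297/2300 = 0.4360.

0.436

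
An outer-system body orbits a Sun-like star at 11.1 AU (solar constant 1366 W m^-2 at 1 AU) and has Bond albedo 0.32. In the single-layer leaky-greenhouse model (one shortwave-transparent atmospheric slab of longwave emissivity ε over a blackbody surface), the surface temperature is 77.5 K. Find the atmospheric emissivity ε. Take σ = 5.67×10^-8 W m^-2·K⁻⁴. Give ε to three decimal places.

By the inverse-square law, S = 1366/11.1² = 11.09 W m^-2.
First, T_e = [11.09·(1−0.32)/(4σ)]^(1/4) = 75.93 K.
T_s⁴ = T_e⁴·2/(2−ε) → ε = 2 − 2(T_e/T_s)⁴ = 2 − 2·(75.93/77.5)⁴ = 0.1571.

0.157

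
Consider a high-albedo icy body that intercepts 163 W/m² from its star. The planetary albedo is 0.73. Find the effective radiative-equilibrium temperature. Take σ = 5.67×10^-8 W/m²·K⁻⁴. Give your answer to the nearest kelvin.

Averaging over the sphere, the absorbed flux is S(1−α)/4 = 11.00 W/m².
Set σT⁴ = 11.00 → T = (11.00/σ)^(1/4) = 118.0 K.

118 kelvin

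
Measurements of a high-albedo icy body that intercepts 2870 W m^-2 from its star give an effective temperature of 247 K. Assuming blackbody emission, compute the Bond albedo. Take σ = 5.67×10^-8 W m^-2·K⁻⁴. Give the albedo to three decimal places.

0.706

Rearranging the radiative balance, α = 1 − 4σT⁴/S.
σT⁴ = 211.0 W m^-2, so 4σT⁴ = 844.2 W m^-2.
1−α = 844.2/2870 = 0.2941, so α = 0.7059.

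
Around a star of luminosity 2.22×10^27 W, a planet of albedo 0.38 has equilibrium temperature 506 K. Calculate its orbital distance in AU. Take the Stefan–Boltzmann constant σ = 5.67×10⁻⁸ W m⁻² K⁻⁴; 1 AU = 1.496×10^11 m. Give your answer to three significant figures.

The flux needed for this T is 4σT⁴/(1−0.38) = 23980 W m⁻².
Then d = [L/(4πS)]^(1/2) = 8.583×10^10 m, i.e. 0.5737 AU.

0.574 AU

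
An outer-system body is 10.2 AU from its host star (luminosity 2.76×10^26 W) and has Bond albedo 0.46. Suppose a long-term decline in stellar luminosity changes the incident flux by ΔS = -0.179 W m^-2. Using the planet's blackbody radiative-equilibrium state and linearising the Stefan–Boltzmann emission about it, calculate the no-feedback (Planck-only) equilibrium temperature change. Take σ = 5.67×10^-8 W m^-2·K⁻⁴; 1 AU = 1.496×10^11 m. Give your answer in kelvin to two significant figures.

d = 10.2 × 1.496×10^11 m = 1.526×10^12 m.
S = L/(4πd²) = 9.433 W m^-2.
Unperturbed T_e = [9.433·(1−0.46)/(4σ)]^¼ = 68.84 K.
Only a fraction (1−α) is absorbed and it's spread over 4πR², so ΔF = (1−α)ΔS/4 = -0.02416 W m^-2.
The Planck feedback parameter is 4σT_e³ = 0.07399 W m^-2/K.
Hence the no-feedback warming is ΔF/(4σT_e³) = -0.327 K.

-0.33 kelvin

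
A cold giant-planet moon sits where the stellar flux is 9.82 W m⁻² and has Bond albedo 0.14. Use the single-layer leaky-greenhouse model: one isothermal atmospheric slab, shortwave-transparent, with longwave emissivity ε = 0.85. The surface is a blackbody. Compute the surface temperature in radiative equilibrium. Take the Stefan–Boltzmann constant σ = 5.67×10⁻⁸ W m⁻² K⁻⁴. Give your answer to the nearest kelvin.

90 K

Effective emission temperature (TOA balance): σT_e⁴ = S(1−α)/4 = 2.111 W m⁻² → T_e = 78.12 K.
The surface balance (absorbed SW + ε·downward IR = σT_s⁴) with T_a⁴ = T_s⁴/2 reduces to T_s = T_e·[2/(2−ε)]^¼ = 89.71 K.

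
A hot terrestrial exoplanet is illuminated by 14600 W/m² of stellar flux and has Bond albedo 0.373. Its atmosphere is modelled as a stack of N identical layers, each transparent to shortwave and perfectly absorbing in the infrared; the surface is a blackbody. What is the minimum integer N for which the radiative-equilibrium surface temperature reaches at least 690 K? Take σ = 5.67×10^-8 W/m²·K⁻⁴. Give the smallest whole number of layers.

5

The effective emission temperature is T_e = [S(1−α)/(4σ)]^¼ = 448.2 K.
Need (N+1)T_e⁴ ≥ T_s⁴, i.e. N+1 ≥ (690/448.2)⁴ = 5.616.
Rounding up, N = 5.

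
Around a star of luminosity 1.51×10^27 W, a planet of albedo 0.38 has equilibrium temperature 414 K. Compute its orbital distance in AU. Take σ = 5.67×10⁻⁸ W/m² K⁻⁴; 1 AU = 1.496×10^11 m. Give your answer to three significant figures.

The flux needed for this T is 4σT⁴/(1−0.38) = 10750 W/m².
From L = 4πd²S, d = √(1.51×10^27/(4π·10750)) = 1.057×10^11 m = 0.7068 AU.

0.707 AU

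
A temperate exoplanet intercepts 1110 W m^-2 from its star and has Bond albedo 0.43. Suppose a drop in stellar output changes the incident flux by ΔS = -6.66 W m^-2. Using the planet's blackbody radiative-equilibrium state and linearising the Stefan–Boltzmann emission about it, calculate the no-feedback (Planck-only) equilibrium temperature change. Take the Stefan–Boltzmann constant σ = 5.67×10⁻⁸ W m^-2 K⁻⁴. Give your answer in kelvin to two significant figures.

-0.34 K

The baseline emission temperature is T_e = 229.8 K.
ΔF = Δ[S(1−α)]/4 = (1−0.43)·-6.66/4 = -0.9491 W m^-2.
The Planck feedback parameter is 4σT_e³ = 2.753 W m^-2/K.
ΔT₀ = ΔF/λ_P = -0.9491/2.753 = -0.345 K.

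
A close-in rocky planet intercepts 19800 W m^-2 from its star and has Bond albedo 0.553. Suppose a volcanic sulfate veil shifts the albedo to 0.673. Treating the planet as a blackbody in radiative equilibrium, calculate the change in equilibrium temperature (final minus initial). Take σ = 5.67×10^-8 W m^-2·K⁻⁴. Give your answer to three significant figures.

-33.4 kelvin

Before: T₁ = [19800·0.447/(4σ)]^(1/4) = 444.5 K.
Final:   T₂ = [S(1−0.673)/(4σ)]^(1/4) = 411.0 K.
Change: 411.0 − 444.5 = -33.41 K.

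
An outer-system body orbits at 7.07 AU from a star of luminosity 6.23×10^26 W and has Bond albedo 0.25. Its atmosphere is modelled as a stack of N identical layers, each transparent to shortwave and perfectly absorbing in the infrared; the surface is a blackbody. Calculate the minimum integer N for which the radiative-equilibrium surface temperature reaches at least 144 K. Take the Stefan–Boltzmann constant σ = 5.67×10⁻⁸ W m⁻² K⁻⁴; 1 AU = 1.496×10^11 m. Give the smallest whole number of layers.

d = 7.07 × 1.496×10^11 m = 1.058×10^12 m.
S = L/(4πd²) = 44.32 W m⁻².
Top-of-atmosphere balance: σT_e⁴ = S(1−α)/4 = 8.310 W m⁻² → T_e = 110.0 K.
Since T_s⁴ = (N+1)T_e⁴, we need N ≥ (T_s/T_e)⁴ − 1 = 1.934.
Rounding up, N = 2.

2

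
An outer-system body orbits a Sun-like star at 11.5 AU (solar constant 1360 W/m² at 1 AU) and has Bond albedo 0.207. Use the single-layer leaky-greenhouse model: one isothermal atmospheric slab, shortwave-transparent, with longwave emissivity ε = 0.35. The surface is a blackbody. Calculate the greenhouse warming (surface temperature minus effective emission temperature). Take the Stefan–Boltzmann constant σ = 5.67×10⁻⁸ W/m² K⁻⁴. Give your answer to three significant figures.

Irradiance scales as 1/d², so S = 1360 W/m² × (1/11.5)² = 10.28 W/m².
At the top of the atmosphere, σT_e⁴ = S(1−α)/4 = 2.039 W/m², giving T_e = 77.44 K.
Surface balance with a leaky layer gives σT_s⁴ = σT_e⁴·2/(2−ε), so T_s = T_e·[2/(2−0.35)]^(1/4) = 81.25 K.
The atmosphere warms the surface by 3.815 K.

3.82 kelvin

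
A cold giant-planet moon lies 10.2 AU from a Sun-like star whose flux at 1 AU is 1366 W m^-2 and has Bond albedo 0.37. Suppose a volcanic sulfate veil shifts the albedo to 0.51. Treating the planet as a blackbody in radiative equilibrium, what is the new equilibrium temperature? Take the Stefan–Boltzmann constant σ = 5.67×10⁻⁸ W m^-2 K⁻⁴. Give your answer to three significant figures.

73.0 K

Irradiance scales as 1/d², so S = 1366 W m^-2 × (1/10.2)² = 13.13 W m^-2.
New equilibrium: T₂ = [(1−0.51)·13.13/(4σ)]^(1/4) = 72.98 K.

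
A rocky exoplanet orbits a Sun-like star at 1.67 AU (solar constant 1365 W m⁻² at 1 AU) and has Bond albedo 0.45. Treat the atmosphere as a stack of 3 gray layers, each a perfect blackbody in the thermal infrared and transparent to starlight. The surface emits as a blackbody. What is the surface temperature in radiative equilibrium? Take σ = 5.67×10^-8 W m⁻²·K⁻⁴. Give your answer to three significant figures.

Irradiance scales as 1/d², so S = 1365 W m⁻² × (1/1.67)² = 489.4 W m⁻².
Top-of-atmosphere balance: σT_e⁴ = S(1−α)/4 = 67.30 W m⁻² → T_e = 185.6 K.
With N = 3 opaque layers, T_s = (N+1)^(1/4)·T_e = 4^(1/4)·185.6 = 262.5 K.

262 K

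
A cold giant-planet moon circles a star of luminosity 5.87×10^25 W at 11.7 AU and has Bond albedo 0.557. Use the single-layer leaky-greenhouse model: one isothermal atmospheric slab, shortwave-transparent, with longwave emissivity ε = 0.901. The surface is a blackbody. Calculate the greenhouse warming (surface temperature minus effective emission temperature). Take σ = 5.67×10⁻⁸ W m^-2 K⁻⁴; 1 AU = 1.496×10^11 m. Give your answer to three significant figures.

d = 11.7 × 1.496×10^11 m = 1.750×10^12 m.
Flux at the orbit: S = L/(4πd²) = 5.87×10^25/(4π·(1.75×10^12)²) = 1.525 W m^-2.
The planet radiates to space at T_e = [S(1−α)/(4σ)]^(1/4) = 41.54 K.
The surface balance (absorbed SW + ε·downward IR = σT_s⁴) with T_a⁴ = T_s⁴/2 reduces to T_s = T_e·[2/(2−ε)]^¼ = 48.25 K.
T_s − T_e = 48.25 − 41.54 = 6.708 K.

6.71 K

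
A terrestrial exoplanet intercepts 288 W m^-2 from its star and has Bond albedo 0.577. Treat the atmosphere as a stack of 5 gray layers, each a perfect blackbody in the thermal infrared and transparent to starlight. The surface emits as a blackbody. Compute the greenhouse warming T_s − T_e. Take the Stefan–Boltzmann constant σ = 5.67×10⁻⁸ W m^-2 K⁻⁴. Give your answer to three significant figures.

Top-of-atmosphere balance: σT_e⁴ = S(1−α)/4 = 30.46 W m^-2 → T_e = 152.2 K.
T_s = (N+1)^(1/4)·T_e = 238.3 K.
Warming: T_s − T_e = 86.03 K.

86.0 K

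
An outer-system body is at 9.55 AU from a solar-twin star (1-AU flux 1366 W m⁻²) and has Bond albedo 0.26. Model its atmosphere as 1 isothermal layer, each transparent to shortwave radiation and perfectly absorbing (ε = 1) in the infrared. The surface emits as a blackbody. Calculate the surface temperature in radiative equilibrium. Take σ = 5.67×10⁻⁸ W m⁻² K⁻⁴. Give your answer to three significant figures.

99.4 K

By the inverse-square law, S = 1366/9.55² = 14.98 W m⁻².
OLR = S(1−α)/4 = 2.771 W m⁻²; the top layer radiates at T_e = 83.61 K.
With N = 1 opaque layers, T_s = (N+1)^(1/4)·T_e = 2^(1/4)·83.61 = 99.43 K.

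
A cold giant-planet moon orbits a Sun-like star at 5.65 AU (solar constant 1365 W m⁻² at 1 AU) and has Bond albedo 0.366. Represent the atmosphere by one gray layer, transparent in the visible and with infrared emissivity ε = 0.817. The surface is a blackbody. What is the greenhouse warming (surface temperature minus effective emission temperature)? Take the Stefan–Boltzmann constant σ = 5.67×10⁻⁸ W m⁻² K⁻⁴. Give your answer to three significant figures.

14.7 K

Flux at the orbit: S = 1365/(5.65)² = 42.76 W m⁻².
At the top of the atmosphere, σT_e⁴ = S(1−α)/4 = 6.777 W m⁻², giving T_e = 104.6 K.
Surface balance with a leaky layer gives σT_s⁴ = σT_e⁴·2/(2−ε), so T_s = T_e·[2/(2−0.817)]^(1/4) = 119.2 K.
T_s − T_e = 119.2 − 104.6 = 14.67 K.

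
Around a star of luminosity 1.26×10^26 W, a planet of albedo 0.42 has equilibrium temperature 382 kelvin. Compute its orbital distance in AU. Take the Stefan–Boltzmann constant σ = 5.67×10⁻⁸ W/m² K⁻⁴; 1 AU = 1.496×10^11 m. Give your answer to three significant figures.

0.232 AU

Required flux: S = 4σT⁴/(1−α) = 8327 W/m².
Then d = [L/(4πS)]^(1/2) = 3.470×10^10 m, i.e. 0.2320 AU.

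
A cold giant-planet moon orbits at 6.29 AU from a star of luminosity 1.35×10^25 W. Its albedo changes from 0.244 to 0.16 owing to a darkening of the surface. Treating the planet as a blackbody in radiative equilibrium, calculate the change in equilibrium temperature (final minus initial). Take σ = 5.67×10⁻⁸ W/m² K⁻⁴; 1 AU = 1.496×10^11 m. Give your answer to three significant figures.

1.20 K

Orbital distance: d = 6.29 AU = 9.410×10^11 m.
Spreading L over a sphere of radius d: S = 1.35×10^25/(4π·9.41×10^11²) = 1.213 W/m².
Before: T₁ = [1.213·0.756/(4σ)]^(1/4) = 44.84 K.
After:  T₂ = [1.213·0.84/(4σ)]^(1/4) = 46.04 K.
Change: 46.04 − 44.84 = 1.197 K.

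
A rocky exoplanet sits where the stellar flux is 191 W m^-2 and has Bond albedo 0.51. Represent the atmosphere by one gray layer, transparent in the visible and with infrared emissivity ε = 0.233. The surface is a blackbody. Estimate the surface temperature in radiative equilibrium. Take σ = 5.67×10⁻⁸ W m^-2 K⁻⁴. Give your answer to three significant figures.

The planet radiates to space at T_e = [S(1−α)/(4σ)]^(1/4) = 142.5 K.
For a single slab of emissivity ε, T_s⁴ = 2T_e⁴/(2−ε); thus T_s = 142.5·(1.132)^(1/4) = 147.0 K.

147 K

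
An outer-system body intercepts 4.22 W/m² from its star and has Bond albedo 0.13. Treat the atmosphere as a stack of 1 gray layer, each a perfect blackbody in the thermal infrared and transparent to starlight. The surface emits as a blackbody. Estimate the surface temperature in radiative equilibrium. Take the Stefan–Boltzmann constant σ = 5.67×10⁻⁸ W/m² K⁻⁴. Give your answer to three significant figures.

75.4 kelvin

The effective emission temperature is T_e = [S(1−α)/(4σ)]^¼ = 63.43 K.
With N = 1 opaque layers, T_s = (N+1)^(1/4)·T_e = 2^(1/4)·63.43 = 75.43 K.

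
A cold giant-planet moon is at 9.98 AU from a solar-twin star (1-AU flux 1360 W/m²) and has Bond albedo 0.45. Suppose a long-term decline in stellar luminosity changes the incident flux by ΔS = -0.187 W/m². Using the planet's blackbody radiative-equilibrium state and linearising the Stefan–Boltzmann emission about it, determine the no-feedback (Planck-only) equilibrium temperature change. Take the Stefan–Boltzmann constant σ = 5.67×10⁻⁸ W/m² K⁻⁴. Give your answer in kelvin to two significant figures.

-0.26 K

By the inverse-square law, S = 1360/9.98² = 13.65 W/m².
Unperturbed T_e = [13.65·(1−0.45)/(4σ)]^¼ = 75.86 K.
TOA radiative forcing: ΔF = (1−α)ΔS/4 = 0.55·(-0.187)/4 = -0.02571 W/m².
The Planck feedback parameter is 4σT_e³ = 0.09900 W/m²/K.
Hence the no-feedback warming is ΔF/(4σT_e³) = -0.260 K.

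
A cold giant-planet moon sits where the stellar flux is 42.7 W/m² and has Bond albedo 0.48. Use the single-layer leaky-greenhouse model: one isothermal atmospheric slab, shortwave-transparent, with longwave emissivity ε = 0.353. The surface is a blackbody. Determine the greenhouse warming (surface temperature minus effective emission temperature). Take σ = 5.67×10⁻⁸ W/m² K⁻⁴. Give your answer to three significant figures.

4.95 K

At the top of the atmosphere, σT_e⁴ = S(1−α)/4 = 5.551 W/m², giving T_e = 99.47 K.
Surface balance with a leaky layer gives σT_s⁴ = σT_e⁴·2/(2−ε), so T_s = T_e·[2/(2−0.353)]^(1/4) = 104.4 K.
Greenhouse warming: T_s − T_e = 4.948 K.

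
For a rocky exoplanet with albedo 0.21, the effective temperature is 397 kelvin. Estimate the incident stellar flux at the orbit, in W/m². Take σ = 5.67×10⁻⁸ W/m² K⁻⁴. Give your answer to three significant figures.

Invert the energy balance for S: S = 4σT⁴/(1−α).
σT⁴ = 5.67×10⁻⁸·(397)⁴ = 1408 W/m².
So S = 4×1408/(1−0.21) = 7131 W/m².

7130 W/m²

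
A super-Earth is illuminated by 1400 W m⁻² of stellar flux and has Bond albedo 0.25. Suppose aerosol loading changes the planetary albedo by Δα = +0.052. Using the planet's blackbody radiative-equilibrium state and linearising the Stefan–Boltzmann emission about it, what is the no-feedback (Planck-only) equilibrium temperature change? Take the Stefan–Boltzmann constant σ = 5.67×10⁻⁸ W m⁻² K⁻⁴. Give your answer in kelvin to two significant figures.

Unperturbed T_e = [1400·(1−0.25)/(4σ)]^¼ = 260.8 K.
The change in absorbed flux is Δ[S(1−α)/4] = −SΔα/4 = -18.20 W m⁻².
Linearising σT⁴ gives d(σT⁴)/dT = 4σT_e³ = 4.025 W m⁻² per K.
So ΔT₀ = -18.20/4.025 = -4.52 K.

-4.5 kelvin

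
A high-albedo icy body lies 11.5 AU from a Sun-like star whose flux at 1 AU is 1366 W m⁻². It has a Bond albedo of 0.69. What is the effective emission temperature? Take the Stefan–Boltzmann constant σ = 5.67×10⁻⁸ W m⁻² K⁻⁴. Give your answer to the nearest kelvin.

61 K

Flux at the orbit: S = 1366/(11.5)² = 10.33 W m⁻².
Averaging over the sphere, the absorbed flux is S(1−α)/4 = 0.8005 W m⁻².
Set σT⁴ = 0.8005 → T = (0.8005/σ)^(1/4) = 61.30 K.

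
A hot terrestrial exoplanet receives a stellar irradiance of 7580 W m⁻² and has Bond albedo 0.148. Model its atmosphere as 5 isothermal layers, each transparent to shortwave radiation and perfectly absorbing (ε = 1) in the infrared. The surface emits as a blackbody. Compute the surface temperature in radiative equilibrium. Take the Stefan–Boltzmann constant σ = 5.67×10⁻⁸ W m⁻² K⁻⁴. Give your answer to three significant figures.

643 K

Top-of-atmosphere balance: σT_e⁴ = S(1−α)/4 = 1615 W m⁻² → T_e = 410.8 K.
Layer-by-layer balance gives σT_s⁴ = (N+1)σT_e⁴, so T_s = 6^¼·410.8 = 642.9 K.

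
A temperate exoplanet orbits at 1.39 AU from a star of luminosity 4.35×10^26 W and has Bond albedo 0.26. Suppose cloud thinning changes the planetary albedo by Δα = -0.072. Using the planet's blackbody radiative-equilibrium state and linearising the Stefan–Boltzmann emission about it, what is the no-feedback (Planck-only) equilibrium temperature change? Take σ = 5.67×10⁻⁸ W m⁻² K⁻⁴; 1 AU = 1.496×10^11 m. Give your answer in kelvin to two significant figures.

d = 1.39 × 1.496×10^11 m = 2.079×10^11 m.
Spreading L over a sphere of radius d: S = 4.35×10^26/(4π·2.08×10^11²) = 800.5 W m⁻².
Reference equilibrium: T_e = [S(1−α)/(4σ)]^(1/4) = 226.1 K.
ΔF = −(S/4)Δα = −(800.5/4)×(-0.072) = 14.41 W m⁻².
Linearising σT⁴ gives d(σT⁴)/dT = 4σT_e³ = 2.620 W m⁻² per K.
Hence the no-feedback warming is ΔF/(4σT_e³) = 5.50 K.

5.5 K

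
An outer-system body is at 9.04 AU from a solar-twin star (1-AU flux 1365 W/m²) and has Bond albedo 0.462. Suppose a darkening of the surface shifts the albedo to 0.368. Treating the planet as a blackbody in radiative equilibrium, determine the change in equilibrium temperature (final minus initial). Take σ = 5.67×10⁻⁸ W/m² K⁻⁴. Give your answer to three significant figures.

Irradiance scales as 1/d², so S = 1365 W/m² × (1/9.04)² = 16.70 W/m².
Initial: T₁ = [S(1−0.462)/(4σ)]^(1/4) = 79.34 K.
With α = 0.368, T₂ = 82.60 K.
Change: 82.60 − 79.34 = 3.259 K.

3.26 kelvin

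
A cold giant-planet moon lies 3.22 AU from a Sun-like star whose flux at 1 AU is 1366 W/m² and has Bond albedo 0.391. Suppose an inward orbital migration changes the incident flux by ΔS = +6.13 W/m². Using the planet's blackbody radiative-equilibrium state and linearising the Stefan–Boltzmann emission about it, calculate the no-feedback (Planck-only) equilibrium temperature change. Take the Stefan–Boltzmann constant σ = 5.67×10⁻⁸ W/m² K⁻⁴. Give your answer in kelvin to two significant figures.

Irradiance scales as 1/d², so S = 1366 W/m² × (1/3.22)² = 131.7 W/m².
The baseline emission temperature is T_e = 137.1 K.
Only a fraction (1−α) is absorbed and it's spread over 4πR², so ΔF = (1−α)ΔS/4 = 0.9333 W/m².
Planck response: λ_P = 4σT_e³ = 4·5.67×10⁻⁸·(137.1)³ = 0.5850 W/m²/K.
So ΔT₀ = 0.9333/0.5850 = 1.60 K.

1.6 K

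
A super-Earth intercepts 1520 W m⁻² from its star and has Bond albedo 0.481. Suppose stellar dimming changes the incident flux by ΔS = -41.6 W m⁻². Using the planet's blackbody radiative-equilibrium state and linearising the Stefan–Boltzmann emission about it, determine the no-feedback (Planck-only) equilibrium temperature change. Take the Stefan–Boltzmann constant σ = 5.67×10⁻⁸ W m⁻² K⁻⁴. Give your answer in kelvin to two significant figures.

Unperturbed T_e = [1520·(1−0.481)/(4σ)]^¼ = 242.9 K.
ΔF = Δ[S(1−α)]/4 = (1−0.481)·-41.6/4 = -5.398 W m⁻².
Linearising σT⁴ gives d(σT⁴)/dT = 4σT_e³ = 3.248 W m⁻² per K.
So ΔT₀ = -5.398/3.248 = -1.66 K.

-1.7 kelvin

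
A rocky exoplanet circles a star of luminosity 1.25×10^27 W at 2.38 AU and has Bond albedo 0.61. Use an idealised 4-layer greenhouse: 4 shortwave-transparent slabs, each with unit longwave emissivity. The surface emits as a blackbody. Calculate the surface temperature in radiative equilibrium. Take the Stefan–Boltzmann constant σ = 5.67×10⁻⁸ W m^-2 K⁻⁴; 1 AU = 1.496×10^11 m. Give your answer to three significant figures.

287 kelvin

Orbital distance: d = 2.38 AU = 3.560×10^11 m.
Flux at the orbit: S = L/(4πd²) = 1.25×10^27/(4π·(3.56×10^11)²) = 784.7 W m^-2.
Top-of-atmosphere balance: σT_e⁴ = S(1−α)/4 = 76.50 W m^-2 → T_e = 191.7 K.
With N = 4 opaque layers, T_s = (N+1)^(1/4)·T_e = 5^(1/4)·191.7 = 286.6 K.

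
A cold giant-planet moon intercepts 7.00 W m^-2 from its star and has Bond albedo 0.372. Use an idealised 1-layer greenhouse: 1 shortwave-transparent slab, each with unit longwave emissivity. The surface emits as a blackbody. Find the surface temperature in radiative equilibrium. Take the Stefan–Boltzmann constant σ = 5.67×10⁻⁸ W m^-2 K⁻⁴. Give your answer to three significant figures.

Top-of-atmosphere balance: σT_e⁴ = S(1−α)/4 = 1.099 W m^-2 → T_e = 66.35 K.
For an N-layer opaque stack, T_s⁴ = (N+1)T_e⁴, hence T_s = (2)^(1/4)×66.35 K = 78.91 K.

78.9 K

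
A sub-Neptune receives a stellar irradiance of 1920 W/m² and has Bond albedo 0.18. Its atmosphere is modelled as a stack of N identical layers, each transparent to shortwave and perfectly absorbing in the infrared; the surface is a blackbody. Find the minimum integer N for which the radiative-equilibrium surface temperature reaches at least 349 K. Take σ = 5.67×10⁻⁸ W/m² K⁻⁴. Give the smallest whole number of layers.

2

OLR = S(1−α)/4 = 393.6 W/m²; the top layer radiates at T_e = 288.6 K.
T_s = (N+1)^(1/4)·T_e ≥ 349 K requires N+1 ≥ (T_s/T_e)⁴ = (349/288.6)⁴ = 2.137.
The minimum whole number is N = 2.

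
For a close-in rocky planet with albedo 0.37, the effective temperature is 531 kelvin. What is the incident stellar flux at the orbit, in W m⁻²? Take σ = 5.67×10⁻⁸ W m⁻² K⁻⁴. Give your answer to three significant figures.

Invert the energy balance for S: S = 4σT⁴/(1−α).
The emitted flux is σT⁴ = 4508 W m⁻².
So S = 4×4508/(1−0.37) = 28620 W m⁻².

28600 W m⁻²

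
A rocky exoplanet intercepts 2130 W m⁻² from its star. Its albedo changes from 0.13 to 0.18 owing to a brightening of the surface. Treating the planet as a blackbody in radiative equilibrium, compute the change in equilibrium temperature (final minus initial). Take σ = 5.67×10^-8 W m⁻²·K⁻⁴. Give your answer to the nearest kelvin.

-4 kelvin

Before: T₁ = [2130·0.87/(4σ)]^(1/4) = 300.7 K.
With α = 0.18, T₂ = 296.2 K.
ΔT = T₂ − T₁ = -4.416 K.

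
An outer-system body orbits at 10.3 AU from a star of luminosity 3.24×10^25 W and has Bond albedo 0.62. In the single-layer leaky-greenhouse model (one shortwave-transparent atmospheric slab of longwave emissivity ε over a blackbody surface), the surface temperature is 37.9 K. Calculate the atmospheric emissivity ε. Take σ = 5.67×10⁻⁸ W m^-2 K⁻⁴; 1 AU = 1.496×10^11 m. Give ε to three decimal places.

0.236

d = 10.3 × 1.496×10^11 m = 1.541×10^12 m.
Flux at the orbit: S = L/(4πd²) = 3.24×10^25/(4π·(1.54×10^12)²) = 1.086 W m^-2.
TOA balance gives T_e = 36.73 K.
T_s⁴ = T_e⁴·2/(2−ε) → ε = 2 − 2(T_e/T_s)⁴ = 2 − 2·(36.73/37.9)⁴ = 0.2364.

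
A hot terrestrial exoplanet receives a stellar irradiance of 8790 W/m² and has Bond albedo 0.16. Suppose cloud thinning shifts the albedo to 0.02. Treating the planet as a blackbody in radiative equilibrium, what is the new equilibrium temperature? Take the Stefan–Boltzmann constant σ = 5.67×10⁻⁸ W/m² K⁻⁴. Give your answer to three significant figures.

New equilibrium: T₂ = [(1−0.02)·8790/(4σ)]^(1/4) = 441.5 K.

441 K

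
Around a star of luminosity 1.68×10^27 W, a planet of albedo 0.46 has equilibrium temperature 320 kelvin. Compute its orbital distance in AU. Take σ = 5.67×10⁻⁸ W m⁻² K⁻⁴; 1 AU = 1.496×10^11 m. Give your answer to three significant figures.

Energy balance gives S = 4σT⁴/(1−α) = 4404 W m⁻².
S = L/(4πd²) → d = √(L/4πS) = √(1.68×10^27/(4π·4404)) = 1.742×10^11 m = 1.165 AU.

1.16 AU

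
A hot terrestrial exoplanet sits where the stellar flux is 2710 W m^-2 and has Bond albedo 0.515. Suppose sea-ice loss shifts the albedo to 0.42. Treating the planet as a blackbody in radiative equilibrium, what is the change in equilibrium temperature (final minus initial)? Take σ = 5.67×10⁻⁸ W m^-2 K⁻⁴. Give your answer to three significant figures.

Initial: T₁ = [S(1−0.515)/(4σ)]^(1/4) = 275.9 K.
After:  T₂ = [2710·0.58/(4σ)]^(1/4) = 288.5 K.
Change: 288.5 − 275.9 = 12.62 K.

12.6 K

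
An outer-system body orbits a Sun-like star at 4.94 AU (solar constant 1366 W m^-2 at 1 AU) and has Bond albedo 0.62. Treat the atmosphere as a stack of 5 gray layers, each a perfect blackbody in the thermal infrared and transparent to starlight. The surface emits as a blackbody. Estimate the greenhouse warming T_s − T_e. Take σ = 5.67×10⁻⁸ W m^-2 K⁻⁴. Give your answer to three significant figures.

Irradiance scales as 1/d², so S = 1366 W m^-2 × (1/4.94)² = 55.98 W m^-2.
The effective emission temperature is T_e = [S(1−α)/(4σ)]^¼ = 98.41 K.
T_s = (N+1)^(1/4)·T_e = 154.0 K.
Warming: T_s − T_e = 55.61 K.

55.6 K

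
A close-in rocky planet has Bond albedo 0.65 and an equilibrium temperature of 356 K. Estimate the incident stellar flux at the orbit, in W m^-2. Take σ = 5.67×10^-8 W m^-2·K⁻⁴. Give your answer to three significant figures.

10400 W m^-2

Invert the energy balance for S: S = 4σT⁴/(1−α).
The emitted flux is σT⁴ = 910.7 W m^-2.
S = 4·910.7/0.35 = 10410 W m^-2.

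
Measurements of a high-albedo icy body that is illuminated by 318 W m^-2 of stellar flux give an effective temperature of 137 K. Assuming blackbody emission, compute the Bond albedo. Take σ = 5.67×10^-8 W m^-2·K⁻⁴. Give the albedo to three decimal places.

0.749

Rearranging the radiative balance, α = 1 − 4σT⁴/S.
4σT⁴ = 4·5.67×10⁻⁸·(137)⁴ = 79.90 W m^-2.
Hence α = 1 − 79.90/318.0 = 0.7488.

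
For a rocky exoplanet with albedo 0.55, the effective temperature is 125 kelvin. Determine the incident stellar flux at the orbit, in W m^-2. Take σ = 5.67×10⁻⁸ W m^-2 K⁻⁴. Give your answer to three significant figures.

123 W m^-2

Invert the energy balance for S: S = 4σT⁴/(1−α).
The emitted flux is σT⁴ = 13.84 W m^-2.
S = 4·13.84/0.45 = 123.0 W m^-2.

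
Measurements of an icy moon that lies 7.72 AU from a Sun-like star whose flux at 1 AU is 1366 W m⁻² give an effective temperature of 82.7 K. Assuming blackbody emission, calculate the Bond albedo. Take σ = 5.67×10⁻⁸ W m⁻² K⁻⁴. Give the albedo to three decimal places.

Irradiance scales as 1/d², so S = 1366 W m⁻² × (1/7.72)² = 22.92 W m⁻².
Rearranging the radiative balance, α = 1 − 4σT⁴/S.
σT⁴ = 2.652 W m⁻², so 4σT⁴ = 10.61 W m⁻².
Hence α = 1 − 10.61/22.92 = 0.5371.

0.537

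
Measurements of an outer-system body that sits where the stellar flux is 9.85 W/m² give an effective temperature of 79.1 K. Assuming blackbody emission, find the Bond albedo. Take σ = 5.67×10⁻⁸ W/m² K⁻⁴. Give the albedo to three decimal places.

Energy balance: S(1−α)/4 = σT⁴, so 1−α = 4σT⁴/S.
4σT⁴ = 4·5.67×10⁻⁸·(79.1)⁴ = 8.879 W/m².
Hence α = 1 − 8.879/9.850 = 0.0986.

0.099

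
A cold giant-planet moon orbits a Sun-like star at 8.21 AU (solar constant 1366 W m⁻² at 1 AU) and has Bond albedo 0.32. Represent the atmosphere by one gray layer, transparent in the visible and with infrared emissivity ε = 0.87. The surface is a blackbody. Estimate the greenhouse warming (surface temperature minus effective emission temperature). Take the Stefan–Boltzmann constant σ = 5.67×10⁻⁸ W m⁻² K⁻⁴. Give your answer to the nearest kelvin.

14 K

By the inverse-square law, S = 1366/8.21² = 20.27 W m⁻².
At the top of the atmosphere, σT_e⁴ = S(1−α)/4 = 3.445 W m⁻², giving T_e = 88.29 K.
Surface balance with a leaky layer gives σT_s⁴ = σT_e⁴·2/(2−ε), so T_s = T_e·[2/(2−0.87)]^(1/4) = 101.8 K.
T_s − T_e = 101.8 − 88.29 = 13.55 K.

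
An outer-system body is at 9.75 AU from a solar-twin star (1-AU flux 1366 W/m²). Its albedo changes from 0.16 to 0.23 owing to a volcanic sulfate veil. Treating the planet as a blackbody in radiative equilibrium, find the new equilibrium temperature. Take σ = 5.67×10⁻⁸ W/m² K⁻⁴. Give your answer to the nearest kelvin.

By the inverse-square law, S = 1366/9.75² = 14.37 W/m².
T₂ = [S(1−α₂)/(4σ)]^(1/4) = [14.37·0.77/(4σ)]^(1/4) = 83.57 K.

84 kelvin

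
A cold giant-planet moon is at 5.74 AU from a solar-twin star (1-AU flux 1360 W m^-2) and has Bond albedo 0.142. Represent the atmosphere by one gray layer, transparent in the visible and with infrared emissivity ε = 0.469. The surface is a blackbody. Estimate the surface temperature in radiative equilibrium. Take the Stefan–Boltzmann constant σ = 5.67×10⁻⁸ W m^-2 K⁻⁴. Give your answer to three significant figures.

Irradiance scales as 1/d², so S = 1360 W m^-2 × (1/5.74)² = 41.28 W m^-2.
At the top of the atmosphere, σT_e⁴ = S(1−α)/4 = 8.854 W m^-2, giving T_e = 111.8 K.
For a single slab of emissivity ε, T_s⁴ = 2T_e⁴/(2−ε); thus T_s = 111.8·(1.306)^(1/4) = 119.5 K.

120 K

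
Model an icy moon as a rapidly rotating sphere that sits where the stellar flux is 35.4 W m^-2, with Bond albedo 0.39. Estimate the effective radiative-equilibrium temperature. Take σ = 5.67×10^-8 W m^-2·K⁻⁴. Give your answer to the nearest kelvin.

99 K

Averaging over the sphere, the absorbed flux is S(1−α)/4 = 5.398 W m^-2.
In equilibrium σT⁴ equals this, so T = 98.78 K.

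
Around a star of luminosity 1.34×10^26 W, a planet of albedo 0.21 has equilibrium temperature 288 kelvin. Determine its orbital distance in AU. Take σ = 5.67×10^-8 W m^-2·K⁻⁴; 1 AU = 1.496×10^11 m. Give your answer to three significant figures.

0.491 AU

The flux needed for this T is 4σT⁴/(1−0.21) = 1975 W m^-2.
S = L/(4πd²) → d = √(L/4πS) = √(1.34×10^26/(4π·1975)) = 7.348×10^10 m = 0.4912 AU.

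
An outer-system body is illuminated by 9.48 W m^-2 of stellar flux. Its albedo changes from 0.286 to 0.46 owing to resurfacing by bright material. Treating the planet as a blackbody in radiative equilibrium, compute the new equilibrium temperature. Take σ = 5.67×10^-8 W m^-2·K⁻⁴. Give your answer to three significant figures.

New equilibrium: T₂ = [(1−0.46)·9.480/(4σ)]^(1/4) = 68.93 K.

68.9 K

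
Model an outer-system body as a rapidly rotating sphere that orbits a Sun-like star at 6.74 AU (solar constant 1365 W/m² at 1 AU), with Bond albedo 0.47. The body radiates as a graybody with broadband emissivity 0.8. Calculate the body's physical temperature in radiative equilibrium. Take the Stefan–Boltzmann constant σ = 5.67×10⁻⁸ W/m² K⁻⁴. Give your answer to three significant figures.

96.8 K

Irradiance scales as 1/d², so S = 1365 W/m² × (1/6.74)² = 30.05 W/m².
Averaging over the sphere, the absorbed flux is S(1−α)/4 = 3.981 W/m².
Radiative balance εσT⁴ = 3.981 gives T = [3.981/(0.8·σ)]^(1/4) = 96.79 K.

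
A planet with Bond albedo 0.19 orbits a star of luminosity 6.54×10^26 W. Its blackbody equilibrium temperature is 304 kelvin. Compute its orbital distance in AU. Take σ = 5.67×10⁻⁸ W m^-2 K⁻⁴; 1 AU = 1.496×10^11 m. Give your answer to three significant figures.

0.986 AU

Required flux: S = 4σT⁴/(1−α) = 2391 W m^-2.
Then d = [L/(4πS)]^(1/2) = 1.475×10^11 m, i.e. 0.9861 AU.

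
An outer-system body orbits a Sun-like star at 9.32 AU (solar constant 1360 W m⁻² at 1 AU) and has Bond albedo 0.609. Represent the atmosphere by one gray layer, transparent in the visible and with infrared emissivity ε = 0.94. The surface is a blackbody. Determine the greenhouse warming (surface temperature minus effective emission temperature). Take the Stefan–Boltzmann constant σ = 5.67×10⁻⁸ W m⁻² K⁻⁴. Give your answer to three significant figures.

By the inverse-square law, S = 1360/9.32² = 15.66 W m⁻².
Effective emission temperature (TOA balance): σT_e⁴ = S(1−α)/4 = 1.530 W m⁻² → T_e = 72.08 K.
Surface balance with a leaky layer gives σT_s⁴ = σT_e⁴·2/(2−ε), so T_s = T_e·[2/(2−0.94)]^(1/4) = 84.48 K.
The atmosphere warms the surface by 12.40 K.

12.4 kelvin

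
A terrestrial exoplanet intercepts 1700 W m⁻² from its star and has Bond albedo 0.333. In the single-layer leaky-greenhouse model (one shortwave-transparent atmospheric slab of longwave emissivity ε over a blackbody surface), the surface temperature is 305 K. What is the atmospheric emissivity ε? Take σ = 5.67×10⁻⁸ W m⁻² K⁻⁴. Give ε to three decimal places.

Effective temperature: T_e = [S(1−α)/(4σ)]^(1/4) = 265.9 K.
Inverting T_s⁴ = 2T_e⁴/(2−ε): (T_e/T_s)⁴ = 0.5777, so ε = 2(1 − 0.5777) = 0.8445.

0.845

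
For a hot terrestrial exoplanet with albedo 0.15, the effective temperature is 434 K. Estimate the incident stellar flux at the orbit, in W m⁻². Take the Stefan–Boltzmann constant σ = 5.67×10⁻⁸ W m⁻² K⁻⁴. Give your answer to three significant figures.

9470 W m⁻²

From S(1−α)/4 = σT⁴: S = 4σT⁴/(1−α).
The emitted flux is σT⁴ = 2012 W m⁻².
So S = 4×2012/(1−0.15) = 9466 W m⁻².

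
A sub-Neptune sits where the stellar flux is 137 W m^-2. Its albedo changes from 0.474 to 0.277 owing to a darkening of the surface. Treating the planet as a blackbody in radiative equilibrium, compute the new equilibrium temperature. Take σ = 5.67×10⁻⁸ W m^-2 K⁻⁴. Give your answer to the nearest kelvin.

With the new albedo, S(1−α₂)/4 = 24.76 W m^-2, so T₂ = 144.6 K.

145 kelvin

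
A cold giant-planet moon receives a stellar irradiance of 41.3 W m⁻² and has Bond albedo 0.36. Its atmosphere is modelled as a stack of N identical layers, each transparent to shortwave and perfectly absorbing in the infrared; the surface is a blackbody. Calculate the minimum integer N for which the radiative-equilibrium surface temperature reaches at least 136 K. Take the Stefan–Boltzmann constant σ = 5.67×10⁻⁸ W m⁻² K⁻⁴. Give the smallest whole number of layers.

2

Top-of-atmosphere balance: σT_e⁴ = S(1−α)/4 = 6.608 W m⁻² → T_e = 103.9 K.
Since T_s⁴ = (N+1)T_e⁴, we need N ≥ (T_s/T_e)⁴ − 1 = 1.935.
Rounding up, N = 2.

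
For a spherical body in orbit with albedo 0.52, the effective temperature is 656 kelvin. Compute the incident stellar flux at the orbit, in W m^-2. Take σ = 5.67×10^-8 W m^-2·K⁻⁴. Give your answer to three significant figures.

87500 W m^-2

Invert the energy balance for S: S = 4σT⁴/(1−α).
σT⁴ = 5.67×10⁻⁸·(656)⁴ = 10500 W m^-2.
S = 4·10500/0.48 = 87500 W m^-2.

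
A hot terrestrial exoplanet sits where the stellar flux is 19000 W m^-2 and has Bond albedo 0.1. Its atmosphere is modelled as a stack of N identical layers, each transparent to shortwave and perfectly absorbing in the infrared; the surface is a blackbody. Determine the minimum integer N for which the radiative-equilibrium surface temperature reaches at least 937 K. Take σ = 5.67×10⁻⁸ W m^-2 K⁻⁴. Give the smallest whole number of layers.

10

Top-of-atmosphere balance: σT_e⁴ = S(1−α)/4 = 4275 W m^-2 → T_e = 524.0 K.
Need (N+1)T_e⁴ ≥ T_s⁴, i.e. N+1 ≥ (937/524.0)⁴ = 10.224.
The minimum whole number is N = 10.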